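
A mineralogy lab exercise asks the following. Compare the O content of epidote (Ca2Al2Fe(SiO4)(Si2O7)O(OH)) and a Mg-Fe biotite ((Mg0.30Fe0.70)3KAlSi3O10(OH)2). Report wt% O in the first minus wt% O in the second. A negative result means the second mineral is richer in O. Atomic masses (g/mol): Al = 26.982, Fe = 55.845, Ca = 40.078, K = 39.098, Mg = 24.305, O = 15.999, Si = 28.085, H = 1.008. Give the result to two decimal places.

First mineral: 207.987 g O in 483.215 g formula = 43.04 wt% O.
Second mineral: 191.988 g O in 483.488 g formula = 39.71 wt% O.
43.04% − 39.71% gives a difference of 3.33 percentage points.

3.33 percentage points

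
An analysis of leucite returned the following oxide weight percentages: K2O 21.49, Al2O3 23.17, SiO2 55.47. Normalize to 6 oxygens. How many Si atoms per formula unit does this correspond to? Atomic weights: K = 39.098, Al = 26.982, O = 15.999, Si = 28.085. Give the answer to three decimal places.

2.010 Si apfu

K2O (M=94.195): mol = 0.22814; K = 0.45628, O = 0.22814.
Al2O3 (M=101.961): mol = 0.22724; Al = 0.45448, O = 0.68172.
SiO2 (M=60.083): mol = 0.92322; Si = 0.92322, O = 1.84644.
ΣO = 2.75630; factor = 6/ΣO = 2.17683.
Si apfu = 0.92322 × 2.17683 = 2.010.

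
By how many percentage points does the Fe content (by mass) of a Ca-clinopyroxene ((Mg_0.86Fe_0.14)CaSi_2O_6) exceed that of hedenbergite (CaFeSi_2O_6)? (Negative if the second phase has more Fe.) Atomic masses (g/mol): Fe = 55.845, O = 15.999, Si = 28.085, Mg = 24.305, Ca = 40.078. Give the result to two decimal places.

Fe in (Mg_0.86Fe_0.14)CaSi_2O_6: molar mass 220.963 g/mol; 0.14×55.845 = 7.818 g → 3.54 wt%.
Fe in CaFeSi_2O_6: molar mass 248.087 g/mol; 1×55.845 = 55.845 g → 22.51 wt%.
Difference = 3.54 − 22.51 = -18.97 percentage points.

-18.97 percentage points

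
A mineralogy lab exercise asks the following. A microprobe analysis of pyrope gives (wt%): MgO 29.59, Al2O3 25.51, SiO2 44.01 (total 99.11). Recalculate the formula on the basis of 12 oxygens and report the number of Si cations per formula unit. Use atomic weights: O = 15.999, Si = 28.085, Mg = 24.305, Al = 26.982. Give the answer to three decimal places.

2.980 Si apfu

29.59 wt% MgO ÷ 40.304 g/mol = 0.73417 mol, giving 0.73417 Mg and 0.73417 O.
25.51 wt% Al2O3 ÷ 101.961 g/mol = 0.25019 mol, giving 0.50038 Al and 0.75057 O.
44.01 wt% SiO2 ÷ 60.083 g/mol = 0.73249 mol, giving 0.73249 Si and 1.46498 O.
Oxygen sums to 2.94972; scaling by 12/2.94972 = 4.06818 puts the formula on 12 O.
Si: 0.73249 × 4.06818 = 2.980 atoms per formula unit.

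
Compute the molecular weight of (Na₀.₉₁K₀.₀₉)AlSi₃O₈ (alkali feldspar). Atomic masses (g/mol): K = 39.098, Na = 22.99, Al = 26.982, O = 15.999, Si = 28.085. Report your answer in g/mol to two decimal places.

263.67 g/mol

Na: 0.91 × 22.99 = 20.9209
K: 0.09 × 39.098 = 3.5188
Al: 1 × 26.982 = 26.9820
Si: 3 × 28.085 = 84.2550
O: 8 × 15.999 = 127.9920
Summing the contributions gives the formula mass.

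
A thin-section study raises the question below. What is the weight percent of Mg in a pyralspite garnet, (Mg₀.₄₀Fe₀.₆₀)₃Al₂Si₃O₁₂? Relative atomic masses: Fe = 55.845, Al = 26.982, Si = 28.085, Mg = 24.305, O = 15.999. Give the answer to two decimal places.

M((Mg₀.₄₀Fe₀.₆₀)₃Al₂Si₃O₁₂) = 459.894 g/mol.
Mg contributes 1.20 × 24.305 = 29.166 g per mole.
29.166/459.894 = 0.0634 → 6.34%.

6.34 wt%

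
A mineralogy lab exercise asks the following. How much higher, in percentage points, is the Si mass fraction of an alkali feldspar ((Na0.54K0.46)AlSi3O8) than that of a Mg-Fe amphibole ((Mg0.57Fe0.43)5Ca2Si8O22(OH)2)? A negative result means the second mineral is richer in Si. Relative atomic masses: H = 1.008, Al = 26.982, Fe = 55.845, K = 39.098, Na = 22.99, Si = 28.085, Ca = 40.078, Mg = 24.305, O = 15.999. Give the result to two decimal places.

M((Na0.54K0.46)AlSi3O8) = 269.629 g/mol, so wt% Si = 84.255/269.629 × 100 = 31.25%.
M((Mg0.57Fe0.43)5Ca2Si8O22(OH)2) = 880.164 g/mol, so wt% Si = 224.680/880.164 × 100 = 25.53%.
31.25 − 25.53 = 5.72 pp.

5.72 percentage points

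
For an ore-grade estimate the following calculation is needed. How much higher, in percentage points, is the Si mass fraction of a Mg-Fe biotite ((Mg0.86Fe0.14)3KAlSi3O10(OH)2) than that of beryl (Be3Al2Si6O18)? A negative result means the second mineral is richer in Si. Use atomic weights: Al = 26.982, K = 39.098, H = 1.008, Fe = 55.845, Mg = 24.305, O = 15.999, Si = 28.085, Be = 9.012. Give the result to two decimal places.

-11.78 percentage points

M((Mg0.86Fe0.14)3KAlSi3O10(OH)2) = 430.501 g/mol, so wt% Si = 84.255/430.501 × 100 = 19.57%.
M(Be3Al2Si6O18) = 537.492 g/mol, so wt% Si = 168.510/537.492 × 100 = 31.35%.
19.57 − 31.35 = -11.78 pp.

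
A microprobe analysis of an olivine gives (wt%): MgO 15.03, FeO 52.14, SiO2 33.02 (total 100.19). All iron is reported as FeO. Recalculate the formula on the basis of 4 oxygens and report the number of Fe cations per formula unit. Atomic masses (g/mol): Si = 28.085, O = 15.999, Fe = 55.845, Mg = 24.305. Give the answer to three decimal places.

MgO: 15.03/40.304 = 0.37292 mol → 0.37292 mol Mg, 0.37292 mol O.
FeO: 52.14/71.844 = 0.72574 mol → 0.72574 mol Fe, 0.72574 mol O.
SiO2: 33.02/60.083 = 0.54957 mol → 0.54957 mol Si, 1.09914 mol O.
Total oxygen = 2.19780 mol. Normalization factor = 4/2.19780 = 1.82000.
Fe per 4 O = 0.72574 × 1.82000 = 1.321.

1.321 Fe apfu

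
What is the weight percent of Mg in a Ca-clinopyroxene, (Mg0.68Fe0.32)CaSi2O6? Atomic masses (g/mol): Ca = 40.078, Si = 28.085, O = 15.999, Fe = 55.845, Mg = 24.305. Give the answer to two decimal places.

7.29 wt%

Molar mass of (Mg0.68Fe0.32)CaSi2O6: 0.68×24.305 + 0.32×55.845 + 1×40.078 + 2×28.085 + 6×15.999 = 226.640 g/mol.
Mass of Mg per formula unit: 0.68 × 24.305 = 16.527 g.
Weight fraction Mg = 16.527 / 226.640 = 0.0729.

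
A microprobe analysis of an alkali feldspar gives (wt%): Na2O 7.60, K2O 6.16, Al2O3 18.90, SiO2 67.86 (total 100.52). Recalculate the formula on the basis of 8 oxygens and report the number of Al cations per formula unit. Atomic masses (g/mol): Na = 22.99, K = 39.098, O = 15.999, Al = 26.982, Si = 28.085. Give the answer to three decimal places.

0.988 Al apfu

7.60 wt% Na2O ÷ 61.979 g/mol = 0.12262 mol, giving 0.24524 Na and 0.12262 O.
6.16 wt% K2O ÷ 94.195 g/mol = 0.06540 mol, giving 0.13080 K and 0.06540 O.
18.90 wt% Al2O3 ÷ 101.961 g/mol = 0.18536 mol, giving 0.37072 Al and 0.55608 O.
67.86 wt% SiO2 ÷ 60.083 g/mol = 1.12944 mol, giving 1.12944 Si and 2.25888 O.
Oxygen sums to 3.00298; scaling by 8/3.00298 = 2.66402 puts the formula on 8 O.
Al: 0.37072 × 2.66402 = 0.988 atoms per formula unit.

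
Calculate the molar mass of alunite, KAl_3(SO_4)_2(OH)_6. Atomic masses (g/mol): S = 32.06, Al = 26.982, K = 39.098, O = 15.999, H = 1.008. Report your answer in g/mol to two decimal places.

414.20 g/mol

The formula mass is the sum 1(39.098) + 3(26.982) + 2(32.06) + 14(15.999) + 6(1.008).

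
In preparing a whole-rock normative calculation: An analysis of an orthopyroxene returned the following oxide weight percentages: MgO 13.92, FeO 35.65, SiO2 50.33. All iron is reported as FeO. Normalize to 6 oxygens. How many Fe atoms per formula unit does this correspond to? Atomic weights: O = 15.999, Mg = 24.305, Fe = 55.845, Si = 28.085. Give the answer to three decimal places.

1.183 Fe apfu

MgO (M=40.304): mol = 0.34538; Mg = 0.34538, O = 0.34538.
FeO (M=71.844): mol = 0.49621; Fe = 0.49621, O = 0.49621.
SiO2 (M=60.083): mol = 0.83767; Si = 0.83767, O = 1.67534.
ΣO = 2.51693; factor = 6/ΣO = 2.38386.
Fe apfu = 0.49621 × 2.38386 = 1.183.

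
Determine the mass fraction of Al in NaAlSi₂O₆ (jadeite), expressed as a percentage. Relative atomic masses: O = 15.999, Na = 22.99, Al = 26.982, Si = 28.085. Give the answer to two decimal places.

M(NaAlSi₂O₆) = 202.136 g/mol.
Al contributes 1 × 26.982 = 26.982 g per mole.
26.982/202.136 = 0.1335 → 13.35%.

13.35 mass %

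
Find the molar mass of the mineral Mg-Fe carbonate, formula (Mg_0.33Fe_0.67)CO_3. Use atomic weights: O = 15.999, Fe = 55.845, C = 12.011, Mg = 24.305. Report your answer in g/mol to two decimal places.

M = 0.33×24.305 + 0.67×55.845 + 1×12.011 + 3×15.999

105.44 g/mol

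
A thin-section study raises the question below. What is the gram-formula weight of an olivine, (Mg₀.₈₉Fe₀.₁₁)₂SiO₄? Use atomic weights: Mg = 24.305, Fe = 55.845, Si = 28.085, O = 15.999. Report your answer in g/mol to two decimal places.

147.63 g/mol

The formula mass is the sum 1.78*24.305 + 0.22*55.845 + 1*28.085 + 4*15.999.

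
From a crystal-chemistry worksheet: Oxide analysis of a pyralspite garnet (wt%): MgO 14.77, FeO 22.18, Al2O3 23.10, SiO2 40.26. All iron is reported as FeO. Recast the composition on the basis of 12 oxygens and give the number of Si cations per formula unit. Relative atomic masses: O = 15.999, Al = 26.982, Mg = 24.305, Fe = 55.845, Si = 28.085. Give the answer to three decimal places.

2.984 Si apfu

MgO: 14.77/40.304 = 0.36646 mol → 0.36646 mol Mg, 0.36646 mol O.
FeO: 22.18/71.844 = 0.30872 mol → 0.30872 mol Fe, 0.30872 mol O.
Al2O3: 23.10/101.961 = 0.22656 mol → 0.45312 mol Al, 0.67968 mol O.
SiO2: 40.26/60.083 = 0.67007 mol → 0.67007 mol Si, 1.34014 mol O.
Total oxygen = 2.69500 mol. Normalization factor = 12/2.69500 = 4.45269.
Si per 12 O = 0.67007 × 4.45269 = 2.984.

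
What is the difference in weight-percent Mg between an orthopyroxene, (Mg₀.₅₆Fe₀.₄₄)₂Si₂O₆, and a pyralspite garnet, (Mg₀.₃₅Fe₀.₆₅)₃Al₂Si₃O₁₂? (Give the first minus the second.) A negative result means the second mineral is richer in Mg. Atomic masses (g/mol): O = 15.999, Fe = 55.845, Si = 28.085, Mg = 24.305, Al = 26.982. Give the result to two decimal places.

6.42 percentage points

M((Mg₀.₅₆Fe₀.₄₄)₂Si₂O₆) = 228.529 g/mol, so wt% Mg = 27.222/228.529 × 100 = 11.91%.
M((Mg₀.₃₅Fe₀.₆₅)₃Al₂Si₃O₁₂) = 464.625 g/mol, so wt% Mg = 25.520/464.625 × 100 = 5.49%.
11.91 − 5.49 = 6.42 pp.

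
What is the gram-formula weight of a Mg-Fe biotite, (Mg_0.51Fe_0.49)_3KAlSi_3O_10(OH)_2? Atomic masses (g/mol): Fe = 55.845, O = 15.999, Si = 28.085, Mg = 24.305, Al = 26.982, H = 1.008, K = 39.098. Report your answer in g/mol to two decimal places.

M = 1.53×24.305 + 1.47×55.845 + 1×39.098 + 1×26.982 + 3×28.085 + 12×15.999 + 2×1.008

463.62 g/mol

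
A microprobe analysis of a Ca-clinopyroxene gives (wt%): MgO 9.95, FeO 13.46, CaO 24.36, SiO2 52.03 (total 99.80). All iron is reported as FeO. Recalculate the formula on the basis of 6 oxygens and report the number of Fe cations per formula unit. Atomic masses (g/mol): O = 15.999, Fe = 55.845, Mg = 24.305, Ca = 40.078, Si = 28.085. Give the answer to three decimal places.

MgO (M=40.304): mol = 0.24687; Mg = 0.24687, O = 0.24687.
FeO (M=71.844): mol = 0.18735; Fe = 0.18735, O = 0.18735.
CaO (M=56.077): mol = 0.43440; Ca = 0.43440, O = 0.43440.
SiO2 (M=60.083): mol = 0.86597; Si = 0.86597, O = 1.73194.
ΣO = 2.60056; factor = 6/ΣO = 2.30720.
Fe apfu = 0.18735 × 2.30720 = 0.432.

0.432 Fe apfu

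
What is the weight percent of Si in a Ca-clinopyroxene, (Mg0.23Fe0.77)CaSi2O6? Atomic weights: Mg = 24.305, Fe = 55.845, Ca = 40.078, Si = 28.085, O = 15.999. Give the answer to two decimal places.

23.32 weight percent

Formula mass = 0.23*24.305 + 0.77*55.845 + 1*40.078 + 2*28.085 + 6*15.999 = 240.833 g/mol, of which 56.170 g is Si.
So Si makes up 56.170/240.833 = 0.2332 of the mass, i.e. 23.32%.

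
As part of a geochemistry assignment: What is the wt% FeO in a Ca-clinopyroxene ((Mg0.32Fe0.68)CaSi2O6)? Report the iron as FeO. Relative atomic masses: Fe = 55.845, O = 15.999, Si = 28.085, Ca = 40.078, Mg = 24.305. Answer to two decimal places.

M((Mg0.32Fe0.68)CaSi2O6) = 237.994 g/mol; M(FeO) = 71.844 g/mol.
Moles FeO per formula unit = 0.68 Fe ÷ 1 = 0.6800.
FeO fraction = (0.6800 × 71.844) / 237.994 = 48.854/237.994 = 0.2053.

20.53 wt%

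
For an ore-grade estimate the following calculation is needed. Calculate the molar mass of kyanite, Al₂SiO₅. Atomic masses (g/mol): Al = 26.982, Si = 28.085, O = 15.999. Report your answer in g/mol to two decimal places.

M = 2(26.982) + 1(28.085) + 5(15.999)

162.04 g/mol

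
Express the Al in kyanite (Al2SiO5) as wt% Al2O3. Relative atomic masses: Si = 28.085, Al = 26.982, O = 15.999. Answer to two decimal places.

M(Al2SiO5) = 162.044 g/mol; M(Al2O3) = 101.961 g/mol.
Moles Al2O3 per formula unit = 2 Al ÷ 2 = 1.0000.
Al2O3 fraction = (1.0000 × 101.961) / 162.044 = 101.961/162.044 = 0.6292.

62.92 wt%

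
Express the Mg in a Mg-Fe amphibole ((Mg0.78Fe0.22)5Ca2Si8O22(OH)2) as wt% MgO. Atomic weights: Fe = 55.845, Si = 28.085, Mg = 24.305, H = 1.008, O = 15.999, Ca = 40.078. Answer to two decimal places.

Molar mass of (Mg0.78Fe0.22)5Ca2Si8O22(OH)2 = 3.90×24.305 + 1.10×55.845 + 2×40.078 + 8×28.085 + 24×15.999 + 2×1.008 = 847.047 g/mol.
Each formula unit contains 3.90 Mg, equivalent to 3.90/1 = 3.9000 mol MgO.
M(MgO) = 1×24.305 + 1×15.999 = 40.304 g/mol.
Mass of MgO per formula unit = 3.9000 × 40.304 = 157.186 g.
MgO wt% = 157.186 / 847.047 × 100 = 18.56%.

18.56 wt%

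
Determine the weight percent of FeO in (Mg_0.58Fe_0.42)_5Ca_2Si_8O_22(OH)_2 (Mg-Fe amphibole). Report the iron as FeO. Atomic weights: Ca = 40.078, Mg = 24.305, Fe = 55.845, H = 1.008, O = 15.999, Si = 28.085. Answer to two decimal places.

17.17 wt%

Formula mass = 878.587 g/mol.
2.10 Fe → 2.1000 mol FeO per formula unit; M(FeO) = 71.844, so FeO mass = 150.872 g.
150.872/878.587 × 100 = 17.17 wt%.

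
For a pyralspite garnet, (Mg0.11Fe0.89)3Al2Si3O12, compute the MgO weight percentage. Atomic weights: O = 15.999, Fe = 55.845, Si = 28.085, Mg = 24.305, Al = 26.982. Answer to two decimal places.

2.73 wt%

Formula mass = 487.334 g/mol.
0.33 Mg → 0.3300 mol MgO per formula unit; M(MgO) = 40.304, so MgO mass = 13.300 g.
13.300/487.334 × 100 = 2.73 wt%.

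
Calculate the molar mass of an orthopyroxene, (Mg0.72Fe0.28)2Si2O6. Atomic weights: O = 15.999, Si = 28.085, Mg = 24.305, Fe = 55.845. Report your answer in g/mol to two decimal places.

M = 1.44×24.305 + 0.56×55.845 + 2×28.085 + 6×15.999

218.44 g/mol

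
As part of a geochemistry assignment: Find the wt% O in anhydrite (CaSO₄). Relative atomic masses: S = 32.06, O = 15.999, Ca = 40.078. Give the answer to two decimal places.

47.01 weight percent

Formula mass = 1×40.078 + 1×32.06 + 4×15.999 = 136.134 g/mol, of which 63.996 g is O.
So O makes up 63.996/136.134 = 0.4701 of the mass, i.e. 47.01%.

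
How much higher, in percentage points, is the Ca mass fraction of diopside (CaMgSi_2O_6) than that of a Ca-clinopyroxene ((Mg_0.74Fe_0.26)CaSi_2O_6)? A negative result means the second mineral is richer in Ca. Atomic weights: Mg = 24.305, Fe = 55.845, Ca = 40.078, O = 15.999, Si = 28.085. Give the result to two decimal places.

0.68 percentage points

M(CaMgSi_2O_6) = 216.547 g/mol, so wt% Ca = 40.078/216.547 × 100 = 18.51%.
M((Mg_0.74Fe_0.26)CaSi_2O_6) = 224.747 g/mol, so wt% Ca = 40.078/224.747 × 100 = 17.83%.
18.51 − 17.83 = 0.68 pp.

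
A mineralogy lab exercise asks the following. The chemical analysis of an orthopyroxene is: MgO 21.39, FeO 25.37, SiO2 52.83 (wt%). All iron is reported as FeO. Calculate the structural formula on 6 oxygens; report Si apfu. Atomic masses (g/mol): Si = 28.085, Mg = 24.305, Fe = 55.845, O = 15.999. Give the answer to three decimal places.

21.39 wt% MgO ÷ 40.304 g/mol = 0.53072 mol, giving 0.53072 Mg and 0.53072 O.
25.37 wt% FeO ÷ 71.844 g/mol = 0.35313 mol, giving 0.35313 Fe and 0.35313 O.
52.83 wt% SiO2 ÷ 60.083 g/mol = 0.87928 mol, giving 0.87928 Si and 1.75856 O.
Oxygen sums to 2.64241; scaling by 6/2.64241 = 2.27065 puts the formula on 6 O.
Si: 0.87928 × 2.27065 = 1.997 atoms per formula unit.

1.997 Si apfu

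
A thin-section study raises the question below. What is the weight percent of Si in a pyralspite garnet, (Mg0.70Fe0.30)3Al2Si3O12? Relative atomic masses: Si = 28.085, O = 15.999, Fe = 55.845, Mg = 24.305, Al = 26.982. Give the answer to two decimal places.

Molar mass of (Mg0.70Fe0.30)3Al2Si3O12: 2.10×24.305 + 0.90×55.845 + 2×26.982 + 3×28.085 + 12×15.999 = 431.508 g/mol.
Mass of Si per formula unit: 3 × 28.085 = 84.255 g.
Weight fraction Si = 84.255 / 431.508 = 0.1953.

19.53 mass %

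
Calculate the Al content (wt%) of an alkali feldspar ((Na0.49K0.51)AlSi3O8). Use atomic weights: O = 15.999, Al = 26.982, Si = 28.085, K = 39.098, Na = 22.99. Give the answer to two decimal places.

9.98 wt%

Molar mass of (Na0.49K0.51)AlSi3O8: 0.49*22.99 + 0.51*39.098 + 1*26.982 + 3*28.085 + 8*15.999 = 270.434 g/mol.
Mass of Al per formula unit: 1 × 26.982 = 26.982 g.
Weight fraction Al = 26.982 / 270.434 = 0.0998.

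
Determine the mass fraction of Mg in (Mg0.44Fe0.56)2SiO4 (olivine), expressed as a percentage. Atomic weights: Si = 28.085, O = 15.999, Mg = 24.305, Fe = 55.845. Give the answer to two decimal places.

M((Mg0.44Fe0.56)2SiO4) = 176.016 g/mol.
Mg contributes 0.88 × 24.305 = 21.388 g per mole.
21.388/176.016 = 0.1215 → 12.15%.

12.15 wt%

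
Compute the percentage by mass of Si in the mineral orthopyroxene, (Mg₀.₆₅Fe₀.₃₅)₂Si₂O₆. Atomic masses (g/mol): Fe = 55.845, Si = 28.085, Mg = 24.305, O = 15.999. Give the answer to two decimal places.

25.21 wt%

M((Mg₀.₆₅Fe₀.₃₅)₂Si₂O₆) = 222.852 g/mol.
Si contributes 2 × 28.085 = 56.170 g per mole.
56.170/222.852 = 0.2521 → 25.21%.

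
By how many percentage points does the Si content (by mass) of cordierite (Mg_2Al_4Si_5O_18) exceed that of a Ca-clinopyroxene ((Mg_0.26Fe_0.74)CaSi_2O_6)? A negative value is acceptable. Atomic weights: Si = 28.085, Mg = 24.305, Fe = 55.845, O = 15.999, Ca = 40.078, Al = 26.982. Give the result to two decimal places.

0.59 percentage points

First mineral: 140.425 g Si in 584.945 g formula = 24.01 wt% Si.
Second mineral: 56.170 g Si in 239.887 g formula = 23.42 wt% Si.
24.01% − 23.42% gives a difference of 0.59 percentage points.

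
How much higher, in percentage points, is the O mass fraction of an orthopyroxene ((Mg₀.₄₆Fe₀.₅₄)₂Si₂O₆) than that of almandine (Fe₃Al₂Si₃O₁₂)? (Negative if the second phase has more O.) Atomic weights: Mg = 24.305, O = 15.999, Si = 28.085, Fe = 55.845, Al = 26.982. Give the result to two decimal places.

First mineral: 95.994 g O in 234.837 g formula = 40.88 wt% O.
Second mineral: 191.988 g O in 497.742 g formula = 38.57 wt% O.
40.88% − 38.57% gives a difference of 2.31 percentage points.

2.31 percentage points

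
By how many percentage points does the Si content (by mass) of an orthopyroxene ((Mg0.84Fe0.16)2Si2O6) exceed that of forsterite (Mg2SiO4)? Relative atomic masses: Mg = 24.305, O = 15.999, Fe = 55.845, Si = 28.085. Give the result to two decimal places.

First mineral: 56.170 g Si in 210.867 g formula = 26.64 wt% Si.
Second mineral: 28.085 g Si in 140.691 g formula = 19.96 wt% Si.
26.64% − 19.96% gives a difference of 6.68 percentage points.

6.68 percentage points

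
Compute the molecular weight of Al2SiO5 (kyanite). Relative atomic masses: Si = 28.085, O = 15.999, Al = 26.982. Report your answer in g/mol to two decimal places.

162.04 g/mol

Al: 2 × 26.982 = 53.9640
Si: 1 × 28.085 = 28.0850
O: 5 × 15.999 = 79.9950
Summing the contributions gives the formula mass.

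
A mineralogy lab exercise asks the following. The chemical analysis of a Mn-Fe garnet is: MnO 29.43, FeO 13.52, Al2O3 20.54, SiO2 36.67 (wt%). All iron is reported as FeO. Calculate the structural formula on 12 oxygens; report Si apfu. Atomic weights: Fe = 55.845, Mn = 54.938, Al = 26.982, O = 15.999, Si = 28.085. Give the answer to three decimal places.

3.016 Si apfu

MnO (M=70.937): mol = 0.41488; Mn = 0.41488, O = 0.41488.
FeO (M=71.844): mol = 0.18819; Fe = 0.18819, O = 0.18819.
Al2O3 (M=101.961): mol = 0.20145; Al = 0.40290, O = 0.60435.
SiO2 (M=60.083): mol = 0.61032; Si = 0.61032, O = 1.22064.
ΣO = 2.42806; factor = 12/ΣO = 4.94222.
Si apfu = 0.61032 × 4.94222 = 3.016.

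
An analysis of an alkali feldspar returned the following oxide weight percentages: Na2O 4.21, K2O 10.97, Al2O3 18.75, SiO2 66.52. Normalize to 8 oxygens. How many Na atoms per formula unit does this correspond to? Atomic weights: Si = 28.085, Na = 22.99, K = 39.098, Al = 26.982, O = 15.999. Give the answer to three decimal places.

0.368 Na apfu

Na2O: 4.21/61.979 = 0.06793 mol → 0.13586 mol Na, 0.06793 mol O.
K2O: 10.97/94.195 = 0.11646 mol → 0.23292 mol K, 0.11646 mol O.
Al2O3: 18.75/101.961 = 0.18389 mol → 0.36778 mol Al, 0.55167 mol O.
SiO2: 66.52/60.083 = 1.10714 mol → 1.10714 mol Si, 2.21428 mol O.
Total oxygen = 2.95034 mol. Normalization factor = 8/2.95034 = 2.71155.
Na per 8 O = 0.13586 × 2.71155 = 0.368.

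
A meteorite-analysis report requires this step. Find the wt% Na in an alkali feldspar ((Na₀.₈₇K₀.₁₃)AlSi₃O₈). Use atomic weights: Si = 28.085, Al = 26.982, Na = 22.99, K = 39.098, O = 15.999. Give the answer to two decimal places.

7.57 weight percent

Formula mass = 0.87·22.99 + 0.13·39.098 + 1·26.982 + 3·28.085 + 8·15.999 = 264.313 g/mol, of which 20.001 g is Na.
So Na makes up 20.001/264.313 = 0.0757 of the mass, i.e. 7.57%.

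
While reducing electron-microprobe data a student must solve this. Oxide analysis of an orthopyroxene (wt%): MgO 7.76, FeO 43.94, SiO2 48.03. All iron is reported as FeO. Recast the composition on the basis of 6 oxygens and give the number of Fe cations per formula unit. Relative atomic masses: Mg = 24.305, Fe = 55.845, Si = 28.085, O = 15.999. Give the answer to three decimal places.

MgO (M=40.304): mol = 0.19254; Mg = 0.19254, O = 0.19254.
FeO (M=71.844): mol = 0.61160; Fe = 0.61160, O = 0.61160.
SiO2 (M=60.083): mol = 0.79939; Si = 0.79939, O = 1.59878.
ΣO = 2.40292; factor = 6/ΣO = 2.49696.
Fe apfu = 0.61160 × 2.49696 = 1.527.

1.527 Fe apfu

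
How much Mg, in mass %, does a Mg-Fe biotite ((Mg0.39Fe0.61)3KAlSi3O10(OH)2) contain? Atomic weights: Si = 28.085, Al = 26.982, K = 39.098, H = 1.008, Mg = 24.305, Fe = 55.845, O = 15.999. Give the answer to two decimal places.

5.99 mass %

Formula mass = 1.17×24.305 + 1.83×55.845 + 1×39.098 + 1×26.982 + 3×28.085 + 12×15.999 + 2×1.008 = 474.972 g/mol, of which 28.437 g is Mg.
So Mg makes up 28.437/474.972 = 0.0599 of the mass, i.e. 5.99%.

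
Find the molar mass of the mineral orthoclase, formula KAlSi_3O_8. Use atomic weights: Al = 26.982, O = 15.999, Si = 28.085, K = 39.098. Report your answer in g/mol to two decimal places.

278.33 g/mol

The formula mass is the sum 1×39.098 + 1×26.982 + 3×28.085 + 8×15.999.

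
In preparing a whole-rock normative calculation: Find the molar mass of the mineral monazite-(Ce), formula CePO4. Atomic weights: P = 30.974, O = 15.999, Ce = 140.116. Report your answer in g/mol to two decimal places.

The formula mass is the sum 1*140.116 + 1*30.974 + 4*15.999.

235.09 g/mol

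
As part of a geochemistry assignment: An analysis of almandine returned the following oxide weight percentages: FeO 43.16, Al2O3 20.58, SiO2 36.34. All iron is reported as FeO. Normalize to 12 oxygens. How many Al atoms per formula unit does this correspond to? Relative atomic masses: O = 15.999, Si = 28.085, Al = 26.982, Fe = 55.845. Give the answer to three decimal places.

43.16 wt% FeO ÷ 71.844 g/mol = 0.60075 mol, giving 0.60075 Fe and 0.60075 O.
20.58 wt% Al2O3 ÷ 101.961 g/mol = 0.20184 mol, giving 0.40368 Al and 0.60552 O.
36.34 wt% SiO2 ÷ 60.083 g/mol = 0.60483 mol, giving 0.60483 Si and 1.20966 O.
Oxygen sums to 2.41593; scaling by 12/2.41593 = 4.96703 puts the formula on 12 O.
Al: 0.40368 × 4.96703 = 2.005 atoms per formula unit.

2.005 Al apfu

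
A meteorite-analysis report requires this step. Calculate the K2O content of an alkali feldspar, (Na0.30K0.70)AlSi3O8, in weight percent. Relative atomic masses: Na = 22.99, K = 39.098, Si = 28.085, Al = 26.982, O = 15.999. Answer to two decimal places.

12.05 wt%

Formula mass = 273.495 g/mol.
0.70 K → 0.3500 mol K2O per formula unit; M(K2O) = 94.195, so K2O mass = 32.968 g.
32.968/273.495 × 100 = 12.05 wt%.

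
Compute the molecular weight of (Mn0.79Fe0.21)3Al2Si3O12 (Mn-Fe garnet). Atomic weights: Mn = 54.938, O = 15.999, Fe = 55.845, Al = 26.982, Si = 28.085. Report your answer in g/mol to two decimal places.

495.59 g/mol

The formula mass is the sum 2.37×54.938 + 0.63×55.845 + 2×26.982 + 3×28.085 + 12×15.999.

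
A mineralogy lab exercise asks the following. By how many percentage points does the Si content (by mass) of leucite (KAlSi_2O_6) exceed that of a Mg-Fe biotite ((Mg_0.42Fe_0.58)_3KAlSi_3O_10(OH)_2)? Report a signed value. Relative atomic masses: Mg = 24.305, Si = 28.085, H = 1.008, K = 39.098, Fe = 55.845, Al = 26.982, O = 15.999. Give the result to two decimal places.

7.89 percentage points

M(KAlSi_2O_6) = 218.244 g/mol, so wt% Si = 56.170/218.244 × 100 = 25.74%.
M((Mg_0.42Fe_0.58)_3KAlSi_3O_10(OH)_2) = 472.134 g/mol, so wt% Si = 84.255/472.134 × 100 = 17.85%.
25.74 − 17.85 = 7.89 pp.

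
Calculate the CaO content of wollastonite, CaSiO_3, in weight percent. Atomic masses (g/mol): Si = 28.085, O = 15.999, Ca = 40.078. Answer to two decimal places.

Molar mass of CaSiO_3 = 1×40.078 + 1×28.085 + 3×15.999 = 116.160 g/mol.
Each formula unit contains 1 Ca, equivalent to 1/1 = 1.0000 mol CaO.
M(CaO) = 1×40.078 + 1×15.999 = 56.077 g/mol.
Mass of CaO per formula unit = 1.0000 × 56.077 = 56.077 g.
CaO wt% = 56.077 / 116.160 × 100 = 48.28%.

48.28 wt%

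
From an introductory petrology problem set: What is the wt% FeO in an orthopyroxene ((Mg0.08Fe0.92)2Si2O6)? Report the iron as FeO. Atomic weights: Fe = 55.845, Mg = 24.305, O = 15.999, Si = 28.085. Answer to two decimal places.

Molar mass of (Mg0.08Fe0.92)2Si2O6 = 0.16*24.305 + 1.84*55.845 + 2*28.085 + 6*15.999 = 258.808 g/mol.
Each formula unit contains 1.84 Fe, equivalent to 1.84/1 = 1.8400 mol FeO.
M(FeO) = 1×55.845 + 1×15.999 = 71.844 g/mol.
Mass of FeO per formula unit = 1.8400 × 71.844 = 132.193 g.
FeO wt% = 132.193 / 258.808 × 100 = 51.08%.

51.08 wt%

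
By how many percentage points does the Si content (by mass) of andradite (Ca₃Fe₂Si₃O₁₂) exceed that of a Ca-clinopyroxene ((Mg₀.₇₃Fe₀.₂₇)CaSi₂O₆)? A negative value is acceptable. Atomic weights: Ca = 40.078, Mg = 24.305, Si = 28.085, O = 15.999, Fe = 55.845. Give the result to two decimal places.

M(Ca₃Fe₂Si₃O₁₂) = 508.167 g/mol, so wt% Si = 84.255/508.167 × 100 = 16.58%.
M((Mg₀.₇₃Fe₀.₂₇)CaSi₂O₆) = 225.063 g/mol, so wt% Si = 56.170/225.063 × 100 = 24.96%.
16.58 − 24.96 = -8.38 pp.

-8.38 percentage points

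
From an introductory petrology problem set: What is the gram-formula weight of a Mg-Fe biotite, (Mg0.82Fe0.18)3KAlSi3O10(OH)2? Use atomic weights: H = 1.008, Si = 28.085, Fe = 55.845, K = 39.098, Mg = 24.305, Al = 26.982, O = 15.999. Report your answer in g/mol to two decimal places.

434.29 g/mol

Mg: 2.46 × 24.305 = 59.7903
Fe: 0.54 × 55.845 = 30.1563
K: 1 × 39.098 = 39.0980
Al: 1 × 26.982 = 26.9820
Si: 3 × 28.085 = 84.2550
O: 12 × 15.999 = 191.9880
H: 2 × 1.008 = 2.0160
Summing the contributions gives the formula mass.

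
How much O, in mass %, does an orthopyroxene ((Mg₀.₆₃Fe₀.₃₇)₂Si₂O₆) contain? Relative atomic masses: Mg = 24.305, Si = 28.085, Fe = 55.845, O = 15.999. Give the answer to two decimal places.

M((Mg₀.₆₃Fe₀.₃₇)₂Si₂O₆) = 224.114 g/mol.
O contributes 6 × 15.999 = 95.994 g per mole.
95.994/224.114 = 0.4283 → 42.83%.

42.83 mass %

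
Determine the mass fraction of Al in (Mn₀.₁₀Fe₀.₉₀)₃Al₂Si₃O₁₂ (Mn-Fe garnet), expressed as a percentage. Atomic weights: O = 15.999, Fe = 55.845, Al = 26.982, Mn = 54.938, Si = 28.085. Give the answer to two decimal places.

Molar mass of (Mn₀.₁₀Fe₀.₉₀)₃Al₂Si₃O₁₂: 0.30·54.938 + 2.70·55.845 + 2·26.982 + 3·28.085 + 12·15.999 = 497.470 g/mol.
Mass of Al per formula unit: 2 × 26.982 = 53.964 g.
Weight fraction Al = 53.964 / 497.470 = 0.1085.

10.85 weight percent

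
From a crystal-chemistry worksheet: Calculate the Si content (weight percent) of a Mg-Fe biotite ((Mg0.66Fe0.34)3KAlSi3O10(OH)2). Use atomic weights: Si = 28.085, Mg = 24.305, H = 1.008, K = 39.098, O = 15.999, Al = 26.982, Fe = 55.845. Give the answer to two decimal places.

Formula mass = 1.98*24.305 + 1.02*55.845 + 1*39.098 + 1*26.982 + 3*28.085 + 12*15.999 + 2*1.008 = 449.425 g/mol, of which 84.255 g is Si.
So Si makes up 84.255/449.425 = 0.1875 of the mass, i.e. 18.75%.

18.75 weight percent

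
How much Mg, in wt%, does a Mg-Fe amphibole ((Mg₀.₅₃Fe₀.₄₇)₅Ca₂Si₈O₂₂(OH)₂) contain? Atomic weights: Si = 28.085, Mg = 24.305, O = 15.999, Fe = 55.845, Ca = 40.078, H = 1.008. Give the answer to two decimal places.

M((Mg₀.₅₃Fe₀.₄₇)₅Ca₂Si₈O₂₂(OH)₂) = 886.472 g/mol.
Mg contributes 2.65 × 24.305 = 64.408 g per mole.
64.408/886.472 = 0.0727 → 7.27%.

7.27 wt%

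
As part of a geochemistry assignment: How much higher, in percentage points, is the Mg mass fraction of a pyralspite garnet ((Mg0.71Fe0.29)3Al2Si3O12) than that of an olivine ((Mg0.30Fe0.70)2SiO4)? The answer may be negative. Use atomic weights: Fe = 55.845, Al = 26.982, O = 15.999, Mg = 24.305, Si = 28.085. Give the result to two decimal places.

4.13 percentage points

First mineral: 51.770 g Mg in 430.562 g formula = 12.02 wt% Mg.
Second mineral: 14.583 g Mg in 184.847 g formula = 7.89 wt% Mg.
12.02% − 7.89% gives a difference of 4.13 percentage points.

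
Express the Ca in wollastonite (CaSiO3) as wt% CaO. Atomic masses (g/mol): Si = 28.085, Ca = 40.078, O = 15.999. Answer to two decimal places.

Molar mass of CaSiO3 = 1×40.078 + 1×28.085 + 3×15.999 = 116.160 g/mol.
Each formula unit contains 1 Ca, equivalent to 1/1 = 1.0000 mol CaO.
M(CaO) = 1×40.078 + 1×15.999 = 56.077 g/mol.
Mass of CaO per formula unit = 1.0000 × 56.077 = 56.077 g.
CaO wt% = 56.077 / 116.160 × 100 = 48.28%.

48.28 wt%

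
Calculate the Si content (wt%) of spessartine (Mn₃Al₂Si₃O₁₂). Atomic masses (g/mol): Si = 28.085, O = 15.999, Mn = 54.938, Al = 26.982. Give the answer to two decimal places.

M(Mn₃Al₂Si₃O₁₂) = 495.021 g/mol.
Si contributes 3 × 28.085 = 84.255 g per mole.
84.255/495.021 = 0.1702 → 17.02%.

17.02 wt%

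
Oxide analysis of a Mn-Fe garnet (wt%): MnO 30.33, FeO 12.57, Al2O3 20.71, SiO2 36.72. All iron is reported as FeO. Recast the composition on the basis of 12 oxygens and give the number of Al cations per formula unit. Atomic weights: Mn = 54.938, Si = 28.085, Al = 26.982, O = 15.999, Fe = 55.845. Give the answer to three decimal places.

30.33 wt% MnO ÷ 70.937 g/mol = 0.42756 mol, giving 0.42756 Mn and 0.42756 O.
12.57 wt% FeO ÷ 71.844 g/mol = 0.17496 mol, giving 0.17496 Fe and 0.17496 O.
20.71 wt% Al2O3 ÷ 101.961 g/mol = 0.20312 mol, giving 0.40624 Al and 0.60936 O.
36.72 wt% SiO2 ÷ 60.083 g/mol = 0.61115 mol, giving 0.61115 Si and 1.22230 O.
Oxygen sums to 2.43418; scaling by 12/2.43418 = 4.92979 puts the formula on 12 O.
Al: 0.40624 × 4.92979 = 2.003 atoms per formula unit.

2.003 Al apfu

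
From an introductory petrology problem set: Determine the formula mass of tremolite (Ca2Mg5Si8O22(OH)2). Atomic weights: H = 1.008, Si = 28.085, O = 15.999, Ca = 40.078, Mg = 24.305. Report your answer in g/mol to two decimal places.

812.35 g/mol

M = 2×40.078 + 5×24.305 + 8×28.085 + 24×15.999 + 2×1.008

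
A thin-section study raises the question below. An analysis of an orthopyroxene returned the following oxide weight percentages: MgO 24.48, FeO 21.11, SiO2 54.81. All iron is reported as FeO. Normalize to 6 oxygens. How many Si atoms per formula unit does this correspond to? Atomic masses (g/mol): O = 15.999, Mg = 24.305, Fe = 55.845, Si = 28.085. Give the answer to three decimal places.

2.008 Si apfu

MgO (M=40.304): mol = 0.60738; Mg = 0.60738, O = 0.60738.
FeO (M=71.844): mol = 0.29383; Fe = 0.29383, O = 0.29383.
SiO2 (M=60.083): mol = 0.91224; Si = 0.91224, O = 1.82448.
ΣO = 2.72569; factor = 6/ΣO = 2.20128.
Si apfu = 0.91224 × 2.20128 = 2.008.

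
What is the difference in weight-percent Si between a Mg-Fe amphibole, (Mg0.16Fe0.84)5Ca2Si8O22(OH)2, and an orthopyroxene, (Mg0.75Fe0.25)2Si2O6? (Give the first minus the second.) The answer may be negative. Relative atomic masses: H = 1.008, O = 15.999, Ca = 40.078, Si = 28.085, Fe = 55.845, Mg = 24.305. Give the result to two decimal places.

M((Mg0.16Fe0.84)5Ca2Si8O22(OH)2) = 944.821 g/mol, so wt% Si = 224.680/944.821 × 100 = 23.78%.
M((Mg0.75Fe0.25)2Si2O6) = 216.544 g/mol, so wt% Si = 56.170/216.544 × 100 = 25.94%.
23.78 − 25.94 = -2.16 pp.

-2.16 percentage points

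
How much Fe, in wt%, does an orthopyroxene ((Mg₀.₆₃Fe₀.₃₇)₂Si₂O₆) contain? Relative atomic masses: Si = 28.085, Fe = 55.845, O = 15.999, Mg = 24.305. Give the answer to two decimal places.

Formula mass = 1.26×24.305 + 0.74×55.845 + 2×28.085 + 6×15.999 = 224.114 g/mol, of which 41.325 g is Fe.
So Fe makes up 41.325/224.114 = 0.1844 of the mass, i.e. 18.44%.

18.44 wt%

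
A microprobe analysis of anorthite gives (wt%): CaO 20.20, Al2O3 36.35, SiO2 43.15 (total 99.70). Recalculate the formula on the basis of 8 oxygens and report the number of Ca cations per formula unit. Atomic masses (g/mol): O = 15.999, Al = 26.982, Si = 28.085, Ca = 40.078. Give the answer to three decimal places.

20.20 wt% CaO ÷ 56.077 g/mol = 0.36022 mol, giving 0.36022 Ca and 0.36022 O.
36.35 wt% Al2O3 ÷ 101.961 g/mol = 0.35651 mol, giving 0.71302 Al and 1.06953 O.
43.15 wt% SiO2 ÷ 60.083 g/mol = 0.71817 mol, giving 0.71817 Si and 1.43634 O.
Oxygen sums to 2.86609; scaling by 8/2.86609 = 2.79126 puts the formula on 8 O.
Ca: 0.36022 × 2.79126 = 1.005 atoms per formula unit.

1.005 Ca apfu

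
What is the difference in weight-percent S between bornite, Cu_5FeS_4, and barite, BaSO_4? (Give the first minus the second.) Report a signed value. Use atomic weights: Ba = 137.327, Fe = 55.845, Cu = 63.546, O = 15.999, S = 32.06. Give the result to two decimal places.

First mineral: 128.240 g S in 501.815 g formula = 25.56 wt% S.
Second mineral: 32.060 g S in 233.383 g formula = 13.74 wt% S.
25.56% − 13.74% gives a difference of 11.82 percentage points.

11.82 percentage points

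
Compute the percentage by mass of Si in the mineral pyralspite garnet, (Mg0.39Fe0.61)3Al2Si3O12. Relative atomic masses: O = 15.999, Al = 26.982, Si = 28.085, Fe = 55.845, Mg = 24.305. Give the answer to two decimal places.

18.28 weight percent

Formula mass = 1.17×24.305 + 1.83×55.845 + 2×26.982 + 3×28.085 + 12×15.999 = 460.840 g/mol, of which 84.255 g is Si.
So Si makes up 84.255/460.840 = 0.1828 of the mass, i.e. 18.28%.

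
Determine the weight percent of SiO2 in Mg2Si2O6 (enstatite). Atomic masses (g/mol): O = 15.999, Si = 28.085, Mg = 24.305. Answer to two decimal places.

59.85 wt%

Molar mass of Mg2Si2O6 = 2·24.305 + 2·28.085 + 6·15.999 = 200.774 g/mol.
Each formula unit contains 2 Si, equivalent to 2/1 = 2.0000 mol SiO2.
M(SiO2) = 1×28.085 + 2×15.999 = 60.083 g/mol.
Mass of SiO2 per formula unit = 2.0000 × 60.083 = 120.166 g.
SiO2 wt% = 120.166 / 200.774 × 100 = 59.85%.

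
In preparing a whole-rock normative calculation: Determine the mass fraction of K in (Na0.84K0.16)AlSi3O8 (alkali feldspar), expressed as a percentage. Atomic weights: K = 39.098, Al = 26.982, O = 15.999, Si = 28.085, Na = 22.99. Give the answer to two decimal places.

2.36 mass %

M((Na0.84K0.16)AlSi3O8) = 264.796 g/mol.
K contributes 0.16 × 39.098 = 6.256 g per mole.
6.256/264.796 = 0.0236 → 2.36%.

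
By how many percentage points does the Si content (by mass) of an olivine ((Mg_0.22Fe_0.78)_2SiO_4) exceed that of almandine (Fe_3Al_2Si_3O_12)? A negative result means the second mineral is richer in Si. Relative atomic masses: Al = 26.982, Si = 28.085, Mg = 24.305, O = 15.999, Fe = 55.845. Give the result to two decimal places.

Si in (Mg_0.22Fe_0.78)_2SiO_4: molar mass 189.893 g/mol; 1×28.085 = 28.085 g → 14.79 wt%.
Si in Fe_3Al_2Si_3O_12: molar mass 497.742 g/mol; 3×28.085 = 84.255 g → 16.93 wt%.
Difference = 14.79 − 16.93 = -2.14 percentage points.

-2.14 percentage points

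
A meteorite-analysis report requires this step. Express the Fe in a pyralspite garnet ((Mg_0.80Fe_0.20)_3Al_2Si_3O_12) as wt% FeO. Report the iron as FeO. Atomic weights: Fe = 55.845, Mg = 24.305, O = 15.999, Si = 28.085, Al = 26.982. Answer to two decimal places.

10.21 wt%

Molar mass of (Mg_0.80Fe_0.20)_3Al_2Si_3O_12 = 2.40×24.305 + 0.60×55.845 + 2×26.982 + 3×28.085 + 12×15.999 = 422.046 g/mol.
Each formula unit contains 0.60 Fe, equivalent to 0.60/1 = 0.6000 mol FeO.
M(FeO) = 1×55.845 + 1×15.999 = 71.844 g/mol.
Mass of FeO per formula unit = 0.6000 × 71.844 = 43.106 g.
FeO wt% = 43.106 / 422.046 × 100 = 10.21%.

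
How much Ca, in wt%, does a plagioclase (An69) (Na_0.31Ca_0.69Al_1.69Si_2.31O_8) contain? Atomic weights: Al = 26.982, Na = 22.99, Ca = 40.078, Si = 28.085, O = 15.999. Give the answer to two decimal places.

10.12 wt%

Molar mass of Na_0.31Ca_0.69Al_1.69Si_2.31O_8: 0.31*22.99 + 0.69*40.078 + 1.69*26.982 + 2.31*28.085 + 8*15.999 = 273.249 g/mol.
Mass of Ca per formula unit: 0.69 × 40.078 = 27.654 g.
Weight fraction Ca = 27.654 / 273.249 = 0.1012.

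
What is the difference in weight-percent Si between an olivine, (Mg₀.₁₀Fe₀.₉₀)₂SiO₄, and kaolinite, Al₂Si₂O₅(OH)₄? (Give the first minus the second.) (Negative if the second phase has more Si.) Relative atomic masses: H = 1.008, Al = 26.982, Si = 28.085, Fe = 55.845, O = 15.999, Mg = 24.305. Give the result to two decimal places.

-7.54 percentage points

M((Mg₀.₁₀Fe₀.₉₀)₂SiO₄) = 197.463 g/mol, so wt% Si = 28.085/197.463 × 100 = 14.22%.
M(Al₂Si₂O₅(OH)₄) = 258.157 g/mol, so wt% Si = 56.170/258.157 × 100 = 21.76%.
14.22 − 21.76 = -7.54 pp.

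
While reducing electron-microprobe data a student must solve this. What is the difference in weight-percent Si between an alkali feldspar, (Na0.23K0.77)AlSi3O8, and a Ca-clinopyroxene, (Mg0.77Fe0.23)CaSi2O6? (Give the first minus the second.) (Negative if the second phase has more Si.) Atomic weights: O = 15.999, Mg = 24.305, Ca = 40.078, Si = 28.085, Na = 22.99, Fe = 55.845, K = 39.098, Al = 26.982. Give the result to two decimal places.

M((Na0.23K0.77)AlSi3O8) = 274.622 g/mol, so wt% Si = 84.255/274.622 × 100 = 30.68%.
M((Mg0.77Fe0.23)CaSi2O6) = 223.801 g/mol, so wt% Si = 56.170/223.801 × 100 = 25.10%.
30.68 − 25.10 = 5.58 pp.

5.58 percentage points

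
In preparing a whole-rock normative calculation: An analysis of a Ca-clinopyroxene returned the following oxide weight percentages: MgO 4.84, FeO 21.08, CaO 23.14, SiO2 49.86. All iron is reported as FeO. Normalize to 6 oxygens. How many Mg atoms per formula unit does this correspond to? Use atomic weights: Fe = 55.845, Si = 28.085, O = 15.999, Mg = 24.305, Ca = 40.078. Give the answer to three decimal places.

MgO (M=40.304): mol = 0.12009; Mg = 0.12009, O = 0.12009.
FeO (M=71.844): mol = 0.29341; Fe = 0.29341, O = 0.29341.
CaO (M=56.077): mol = 0.41265; Ca = 0.41265, O = 0.41265.
SiO2 (M=60.083): mol = 0.82985; Si = 0.82985, O = 1.65970.
ΣO = 2.48585; factor = 6/ΣO = 2.41366.
Mg apfu = 0.12009 × 2.41366 = 0.290.

0.290 Mg apfu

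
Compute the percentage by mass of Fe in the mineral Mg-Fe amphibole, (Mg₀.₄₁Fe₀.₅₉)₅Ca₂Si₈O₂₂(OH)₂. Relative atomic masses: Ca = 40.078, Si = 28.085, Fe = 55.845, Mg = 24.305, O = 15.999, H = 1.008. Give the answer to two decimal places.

18.20 mass %

Molar mass of (Mg₀.₄₁Fe₀.₅₉)₅Ca₂Si₈O₂₂(OH)₂: 2.05×24.305 + 2.95×55.845 + 2×40.078 + 8×28.085 + 24×15.999 + 2×1.008 = 905.396 g/mol.
Mass of Fe per formula unit: 2.95 × 55.845 = 164.743 g.
Weight fraction Fe = 164.743 / 905.396 = 0.1820.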